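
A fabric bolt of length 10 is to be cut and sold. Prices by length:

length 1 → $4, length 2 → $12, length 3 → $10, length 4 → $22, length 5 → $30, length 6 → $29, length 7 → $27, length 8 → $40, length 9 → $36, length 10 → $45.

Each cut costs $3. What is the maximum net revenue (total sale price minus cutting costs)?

57

Build v[k] bottom-up: v[k] = max over allowed piece i of (p[i] + v[k−i]) − 3 per cut.
v[1] = 4
v[2] = max(4+4-3, 12+0) = 12
v[3] = max(4+12-3, 12+4-3, 10+0) = 13
v[4] = max(4+13-3, 12+12-3, 10+4-3, 22+0) = 22
v[5] = max(4+22-3, 12+13-3, 10+12-3, 22+4-3, 30+0) = 30
v[6] = max(4+30-3, 12+22-3, 10+13-3, 22+12-3, 30+4-3, 29+0) = 31
v[7] = max(4+31-3, 12+30-3, 10+22-3, …, 29+4-3, 27+0) = 39
v[8] = max(4+39-3, 12+31-3, 10+30-3, …, 27+4-3, 40+0) = 41
v[9] = max(4+41-3, 12+39-3, 10+31-3, …, 40+4-3, 36+0) = 49
v[10] = max(4+49-3, 12+41-3, 10+39-3, …, 36+4-3, 45+0) = 57
One optimal plan: pieces 5 + 5 (1 cut) → $60 − $3 = $57.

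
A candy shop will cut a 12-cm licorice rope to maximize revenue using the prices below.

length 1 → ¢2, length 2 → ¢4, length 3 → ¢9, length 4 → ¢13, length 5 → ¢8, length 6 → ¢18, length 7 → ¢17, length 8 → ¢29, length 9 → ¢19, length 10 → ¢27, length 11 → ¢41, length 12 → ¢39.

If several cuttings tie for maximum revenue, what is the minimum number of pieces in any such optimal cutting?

2

Consider every possible first cut. r[k] is the best of p[i]+r[k−i] over all sellable i≤k.
r[1] = 2
r[2] = max(2+2, 4+0) = 4
r[3] = max(2+4, 4+2, 9+0) = 9
r[4] = max(2+9, 4+4, 9+2, 13+0) = 13
r[5] = max(2+13, 4+9, 9+4, 13+2, 8+0) = 15
r[6] = max(2+15, 4+13, 9+9, 13+4, 8+2, 18+0) = 18
r[7] = max(2+18, 4+15, 9+13, …, 18+2, 17+0) = 22
r[8] = max(2+22, 4+18, 9+15, …, 17+2, 29+0) = 29
r[9] = max(2+29, 4+22, 9+18, …, 29+2, 19+0) = 31
r[10] = max(2+31, 4+29, 9+22, …, 19+2, 27+0) = 33
r[11] = max(2+33, 4+31, 9+29, …, 27+2, 41+0) = 41
r[12] = max(2+41, 4+33, 9+31, …, 41+2, 39+0) = 43
Maximum revenue is ¢43.
Now minimize piece count subject to staying optimal: for each k, pieces[k] = 1 + min over i with p[i]+r[k−i]=r[k] of pieces[k−i].
pieces[9] = 2
pieces[10] = 2
pieces[11] = 1
pieces[12] = 2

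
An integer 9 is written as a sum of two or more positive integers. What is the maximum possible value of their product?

27

Let f[k] be the best product for length k (with at least one cut). For each first piece i, the rest contributes max(k−i, f[k−i]).
f[2] = 1×max(1,0) = 1×1 = 1
f[3] = 1×max(2,1) = 1×2 = 2
f[4] = 2×max(2,1) = 2×2 = 4
f[5] = 2×max(3,2) = 2×3 = 6
f[6] = 3×max(3,2) = 3×3 = 9
f[7] = 2×max(5,6) = 2×6 = 12
f[8] = 2×max(6,9) = 2×9 = 18
f[9] = 3×max(6,9) = 3×9 = 27
One optimal split: 3 + 3 + 3; product 3×3×3 = 27.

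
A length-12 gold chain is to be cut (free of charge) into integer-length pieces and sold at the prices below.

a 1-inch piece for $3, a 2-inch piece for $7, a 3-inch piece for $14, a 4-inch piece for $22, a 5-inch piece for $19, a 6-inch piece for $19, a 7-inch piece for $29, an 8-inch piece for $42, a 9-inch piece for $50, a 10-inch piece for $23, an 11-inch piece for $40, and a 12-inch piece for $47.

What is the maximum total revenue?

Build r[k] bottom-up: r[k] = max over allowed piece i of (p[i] + r[k−i]).
r[1] = 3
r[2] = 7
r[3] = 14
r[4] = 22
r[5] = 25  (first piece 1, then r[4]=22)
r[6] = 29  (first piece 2, then r[4]=22)
r[7] = 36  (first piece 3, then r[4]=22)
r[8] = 44  (first piece 4, then r[4]=22)
r[9] = 50
r[10] = 53  (first piece 1, then r[9]=50)
r[11] = 58  (first piece 3, then r[8]=44)
r[12] = 66  (first piece 4, then r[8]=44)
One optimal cutting: 4 + 4 + 4 → $22 + $22 + $22 = $66.

66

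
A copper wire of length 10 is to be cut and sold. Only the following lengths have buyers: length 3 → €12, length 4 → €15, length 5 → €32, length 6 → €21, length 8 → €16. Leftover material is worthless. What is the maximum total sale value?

Let r[k] be the best obtainable value from length k. For each k, try every first piece i and keep the best of price[i] + r[k−i].
r[1] = 0
r[2] = 0
r[3] = 12
r[4] = max(12+0, 15+0) = 15
r[5] = max(12+0, 15+0, 32+0) = 32
r[6] = max(12+12, 15+0, 32+0, 21+0) = 32
r[7] = max(12+15, 15+12, 32+0, 21+0) = 32
r[8] = max(12+32, 15+15, 32+12, 21+0, 16+0) = 44
r[9] = max(12+32, 15+32, 32+15, 21+12, 16+0) = 47
r[10] = max(12+32, 15+32, 32+32, 21+15, 16+0) = 64
One optimal cutting: 5 + 5 → €64.

64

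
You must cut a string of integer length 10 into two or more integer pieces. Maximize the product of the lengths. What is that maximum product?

Define P[k] = max over 1≤i<k of i · max(k−i, P[k−i]); the inner max lets the remainder stay uncut if that's better.
P[2] = 1*max(1,0) = 1*1 = 1
P[3] = max(1*2, 2*1) = 2
P[4] = max(1*3, 2*2, 3*1) = 4
P[5] = max(1*4, 2*3, 3*2, 4*1) = 6
P[6] = max(1*6, 2*4, 3*3, 4*2, 5*1) = 9
P[7] = max(1*9, 2*6, 3*4, 4*3, 5*2, 6*1) = 12
P[8] = max(1*12, 2*9, 3*6, …, 6*2, 7*1) = 18
P[9] = max(1*18, 2*12, 3*9, …, 7*2, 8*1) = 27
P[10] = max(1*27, 2*18, 3*12, …, 8*2, 9*1) = 36
One optimal split: 3 + 3 + 2 + 2; product 3*3*2*2 = 36.

36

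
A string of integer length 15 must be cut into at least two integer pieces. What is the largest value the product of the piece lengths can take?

Let prod[k] be the best product for length k (with at least one cut). For each first piece i, the rest contributes max(k−i, prod[k−i]).
prod[2] = 1×max(1,0) = 1×1 = 1
prod[3] = 1×max(2,1) = 1×2 = 2
prod[4] = 2×max(2,1) = 2×2 = 4
prod[5] = 2×max(3,2) = 2×3 = 6
prod[6] = 3×max(3,2) = 3×3 = 9
prod[7] = 2×max(5,6) = 2×6 = 12
prod[8] = 2×max(6,9) = 2×9 = 18
prod[9] = 3×max(6,9) = 3×9 = 27
prod[10] = 2×max(8,18) = 2×18 = 36
prod[11] = 2×max(9,27) = 2×27 = 54
prod[12] = 3×max(9,27) = 3×27 = 81
prod[13] = 2×max(11,54) = 2×54 = 108
prod[14] = 2×max(12,81) = 2×81 = 162
prod[15] = 3×max(12,81) = 3×81 = 243
One optimal split: 3 + 3 + 3 + 3 + 3; product 3×3×3×3×3 = 243.

243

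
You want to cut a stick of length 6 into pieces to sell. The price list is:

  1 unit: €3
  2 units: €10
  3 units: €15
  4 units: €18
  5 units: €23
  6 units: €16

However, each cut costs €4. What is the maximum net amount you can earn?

Let r[k] be the best obtainable value from length k. For each k, try every first piece i and keep the best of price[i] + r[k−i] minus the 4 cut fee when i<k.
r[1] = 3
r[2] = max(3+3-4, 10+0) = 10
r[3] = max(3+10-4, 10+3-4, 15+0) = 15
r[4] = max(3+15-4, 10+10-4, 15+3-4, 18+0) = 18
r[5] = max(3+18-4, 10+15-4, 15+10-4, 18+3-4, 23+0) = 23
r[6] = max(3+23-4, 10+18-4, 15+15-4, 18+10-4, 23+3-4, 16+0) = 26
One optimal plan: pieces 3 + 3 (1 cut) → €30 − €4 = €26.

26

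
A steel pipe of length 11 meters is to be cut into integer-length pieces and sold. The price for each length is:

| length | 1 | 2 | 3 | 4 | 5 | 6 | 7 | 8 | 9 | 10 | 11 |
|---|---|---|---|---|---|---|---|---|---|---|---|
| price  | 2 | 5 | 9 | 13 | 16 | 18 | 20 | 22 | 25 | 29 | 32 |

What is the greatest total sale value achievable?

35

Consider every possible first cut. R[k] is the best of p[i]+R[k−i] over all sellable i≤k.
R[1] = 2
R[2] = 5
R[3] = 9
R[4] = 13
R[5] = 16
R[6] = 18  (first piece 1, then R[5]=16)
R[7] = 22  (first piece 3, then R[4]=13)
R[8] = 26  (first piece 4, then R[4]=13)
R[9] = 29  (first piece 4, then R[5]=16)
R[10] = 32  (first piece 5, then R[5]=16)
R[11] = 35  (first piece 3, then R[8]=26)
One optimal cutting: 4 + 4 + 3 → $13 + $13 + $9 = $35.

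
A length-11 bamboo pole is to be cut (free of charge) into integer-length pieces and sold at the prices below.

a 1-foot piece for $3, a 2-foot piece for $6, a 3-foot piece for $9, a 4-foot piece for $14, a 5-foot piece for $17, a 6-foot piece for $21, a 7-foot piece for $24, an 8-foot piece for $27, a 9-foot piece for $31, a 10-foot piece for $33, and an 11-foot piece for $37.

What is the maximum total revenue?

38

Let r[k] be the best obtainable value from length k. For each k, try every first piece i and keep the best of price[i] + r[k−i].
r[1] = 3
r[2] = 6  (first piece 1, then r[1]=3)
r[3] = 9  (first piece 1, then r[2]=6)
r[4] = 14
r[5] = 17  (first piece 1, then r[4]=14)
r[6] = 21
r[7] = 24  (first piece 1, then r[6]=21)
r[8] = 28  (first piece 4, then r[4]=14)
r[9] = 31  (first piece 1, then r[8]=28)
r[10] = 35  (first piece 4, then r[6]=21)
r[11] = 38  (first piece 1, then r[10]=35)
One optimal cutting: 6 + 4 + 1 → $21 + $14 + $3 = $38.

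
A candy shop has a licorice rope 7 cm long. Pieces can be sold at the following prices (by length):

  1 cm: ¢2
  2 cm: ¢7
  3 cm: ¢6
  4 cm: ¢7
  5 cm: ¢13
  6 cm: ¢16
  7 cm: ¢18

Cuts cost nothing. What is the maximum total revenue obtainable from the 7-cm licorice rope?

23

Consider every possible first cut. R[k] is the best of p[i]+R[k−i] over all sellable i≤k.
R[1] = 2
R[2] = 7
R[3] = 9  (first piece 1, then R[2]=7)
R[4] = 14  (first piece 2, then R[2]=7)
R[5] = 16  (first piece 1, then R[4]=14)
R[6] = 21  (first piece 2, then R[4]=14)
R[7] = 23  (first piece 1, then R[6]=21)
One optimal cutting: 2 + 2 + 2 + 1 → ¢7 + ¢7 + ¢7 + ¢2 = ¢23.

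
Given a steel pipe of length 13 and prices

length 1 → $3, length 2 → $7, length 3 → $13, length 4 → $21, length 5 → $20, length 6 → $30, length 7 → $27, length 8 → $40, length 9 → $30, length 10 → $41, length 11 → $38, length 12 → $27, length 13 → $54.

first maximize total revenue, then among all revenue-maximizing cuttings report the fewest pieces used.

4

Build r[k] bottom-up: r[k] = max over allowed piece i of (p[i] + r[k−i]).
r[1] = 3
r[2] = max(3+3, 7+0) = 7
r[3] = max(3+7, 7+3, 13+0) = 13
r[4] = max(3+13, 7+7, 13+3, 21+0) = 21
r[5] = max(3+21, 7+13, 13+7, 21+3, 20+0) = 24
r[6] = max(3+24, 7+21, 13+13, 21+7, 20+3, 30+0) = 30
r[7] = max(3+30, 7+24, 13+21, …, 30+3, 27+0) = 34
r[8] = max(3+34, 7+30, 13+24, …, 27+3, 40+0) = 42
r[9] = max(3+42, 7+34, 13+30, …, 40+3, 30+0) = 45
r[10] = max(3+45, 7+42, 13+34, …, 30+3, 41+0) = 51
r[11] = max(3+51, 7+45, 13+42, …, 41+3, 38+0) = 55
r[12] = max(3+55, 7+51, 13+45, …, 38+3, 27+0) = 63
r[13] = max(3+63, 7+55, 13+51, …, 27+3, 54+0) = 66
Maximum revenue is $66.
Now minimize piece count subject to staying optimal: for each k, pieces[k] = 1 + min over i with p[i]+r[k−i]=r[k] of pieces[k−i].
pieces[10] = 2
pieces[11] = 3
pieces[12] = 3
pieces[13] = 4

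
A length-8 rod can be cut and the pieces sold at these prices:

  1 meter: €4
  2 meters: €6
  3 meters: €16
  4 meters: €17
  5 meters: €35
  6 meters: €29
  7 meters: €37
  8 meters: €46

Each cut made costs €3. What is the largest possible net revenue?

Consider every possible first cut. net[k] is the best of p[i]+net[k−i] over all sellable i≤k, charging 3 whenever i<k.
net[1] = 4
net[2] = max(4+4-3, 6+0) = 6
net[3] = max(4+6-3, 6+4-3, 16+0) = 16
net[4] = max(4+16-3, 6+6-3, 16+4-3, 17+0) = 17
net[5] = max(4+17-3, 6+16-3, 16+6-3, 17+4-3, 35+0) = 35
net[6] = max(4+35-3, 6+17-3, 16+16-3, 17+6-3, 35+4-3, 29+0) = 36
net[7] = max(4+36-3, 6+35-3, 16+17-3, …, 29+4-3, 37+0) = 38
net[8] = max(4+38-3, 6+36-3, 16+35-3, …, 37+4-3, 46+0) = 48
One optimal plan: pieces 5 + 3 (1 cut) → €51 − €3 = €48.

48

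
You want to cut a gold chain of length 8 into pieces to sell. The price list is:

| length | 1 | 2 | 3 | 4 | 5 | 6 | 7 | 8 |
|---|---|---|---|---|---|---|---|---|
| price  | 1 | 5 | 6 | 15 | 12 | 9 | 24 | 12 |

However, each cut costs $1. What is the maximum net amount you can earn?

29

Consider every possible first cut. v[k] is the best of p[i]+v[k−i] over all sellable i≤k, charging 1 whenever i<k.
v[1] = 1
v[2] = max(1+1-1, 5+0) = 5
v[3] = max(1+5-1, 5+1-1, 6+0) = 6
v[4] = max(1+6-1, 5+5-1, 6+1-1, 15+0) = 15
v[5] = max(1+15-1, 5+6-1, 6+5-1, 15+1-1, 12+0) = 15
v[6] = max(1+15-1, 5+15-1, 6+6-1, 15+5-1, 12+1-1, 9+0) = 19
v[7] = max(1+19-1, 5+15-1, 6+15-1, …, 9+1-1, 24+0) = 24
v[8] = max(1+24-1, 5+19-1, 6+15-1, …, 24+1-1, 12+0) = 29
One optimal plan: pieces 4 + 4 (1 cut) → $30 − $1 = $29.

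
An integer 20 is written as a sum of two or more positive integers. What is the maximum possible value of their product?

Fill m[k] for k=2..20: at each k try every first piece i and multiply by the better of (k−i) uncut or m[k−i].
m[2] = 1*max(1,0) = 1*1 = 1
m[3] = 1*max(2,1) = 1*2 = 2
m[4] = 2*max(2,1) = 2*2 = 4
m[5] = 2*max(3,2) = 2*3 = 6
m[6] = 3*max(3,2) = 3*3 = 9
m[7] = 2*max(5,6) = 2*6 = 12
m[8] = 2*max(6,9) = 2*9 = 18
m[9] = 3*max(6,9) = 3*9 = 27
m[10] = 2*max(8,18) = 2*18 = 36
m[11] = 2*max(9,27) = 2*27 = 54
m[12] = 3*max(9,27) = 3*27 = 81
m[13] = 2*max(11,54) = 2*54 = 108
m[14] = 2*max(12,81) = 2*81 = 162
m[15] = 3*max(12,81) = 3*81 = 243
m[16] = 2*max(14,162) = 2*162 = 324
m[17] = 2*max(15,243) = 2*243 = 486
m[18] = 3*max(15,243) = 3*243 = 729
m[19] = 2*max(17,486) = 2*486 = 972
m[20] = 2*max(18,729) = 2*729 = 1458
One optimal split: 3 + 3 + 3 + 3 + 3 + 3 + 2; product 3*3*3*3*3*3*2 = 1458.

1458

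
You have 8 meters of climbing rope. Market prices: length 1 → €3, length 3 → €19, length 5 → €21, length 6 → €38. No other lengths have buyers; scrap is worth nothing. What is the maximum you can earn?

44

Build f[k] bottom-up: f[k] = max over allowed piece i of (p[i] + f[k−i]).
f[1] = 3
f[2] = 6  (first piece 1, then f[1]=3)
f[3] = max(3+6, 19+0) = 19
f[4] = max(3+19, 19+3) = 22
f[5] = max(3+22, 19+6, 21+0) = 25
f[6] = max(3+25, 19+19, 21+3, 38+0) = 38
f[7] = max(3+38, 19+22, 21+6, 38+3) = 41
f[8] = max(3+41, 19+25, 21+19, 38+6) = 44
One optimal cutting: 3 + 3 + 1 + 1 → €44.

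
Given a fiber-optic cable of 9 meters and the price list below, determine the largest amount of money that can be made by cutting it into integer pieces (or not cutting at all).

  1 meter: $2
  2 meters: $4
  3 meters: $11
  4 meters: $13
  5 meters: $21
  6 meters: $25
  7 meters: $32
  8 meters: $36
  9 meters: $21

Let best[k] be the best obtainable value from length k. For each k, try every first piece i and keep the best of price[i] + best[k−i].
best[1] = 2
best[2] = max(2+2, 4+0) = 4
best[3] = max(2+4, 4+2, 11+0) = 11
best[4] = max(2+11, 4+4, 11+2, 13+0) = 13
best[5] = max(2+13, 4+11, 11+4, 13+2, 21+0) = 21
best[6] = max(2+21, 4+13, 11+11, 13+4, 21+2, 25+0) = 25
best[7] = max(2+25, 4+21, 11+13, …, 25+2, 32+0) = 32
best[8] = max(2+32, 4+25, 11+21, …, 32+2, 36+0) = 36
best[9] = max(2+36, 4+32, 11+25, …, 36+2, 21+0) = 38
One optimal cutting: 8 + 1 → $36 + $2 = $38.

38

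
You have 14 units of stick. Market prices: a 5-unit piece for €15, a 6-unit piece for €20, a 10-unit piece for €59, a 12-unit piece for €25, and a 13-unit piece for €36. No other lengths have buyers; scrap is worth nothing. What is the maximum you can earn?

59

Build f[k] bottom-up: f[k] = max over allowed piece i of (p[i] + f[k−i]).
f[1] = 0
f[2] = 0
f[3] = 0
f[4] = 0
f[5] = 15
f[6] = max(15+0, 20+0) = 20
f[7] = max(15+0, 20+0) = 20
f[8] = max(15+0, 20+0) = 20
f[9] = max(15+0, 20+0) = 20
f[10] = max(15+15, 20+0, 59+0) = 59
f[11] = max(15+20, 20+15, 59+0) = 59
f[12] = max(15+20, 20+20, 59+0, 25+0) = 59
f[13] = max(15+20, 20+20, 59+0, 25+0, 36+0) = 59
f[14] = max(15+20, 20+20, 59+0, 25+0, 36+0) = 59
One optimal cutting: pieces 10 with 4 units of scrap → €59.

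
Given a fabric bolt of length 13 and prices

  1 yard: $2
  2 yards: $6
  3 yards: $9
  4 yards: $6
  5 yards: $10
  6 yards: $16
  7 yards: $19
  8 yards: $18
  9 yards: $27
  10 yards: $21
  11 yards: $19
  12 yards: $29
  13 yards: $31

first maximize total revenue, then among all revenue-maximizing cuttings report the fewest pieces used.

3

Consider every possible first cut. r[k] is the best of p[i]+r[k−i] over all sellable i≤k.
r[1] = 2
r[2] = max(2+2, 6+0) = 6
r[3] = max(2+6, 6+2, 9+0) = 9
r[4] = max(2+9, 6+6, 9+2, 6+0) = 12
r[5] = max(2+12, 6+9, 9+6, 6+2, 10+0) = 15
r[6] = max(2+15, 6+12, 9+9, 6+6, 10+2, 16+0) = 18
r[7] = max(2+18, 6+15, 9+12, …, 16+2, 19+0) = 21
r[8] = max(2+21, 6+18, 9+15, …, 19+2, 18+0) = 24
r[9] = max(2+24, 6+21, 9+18, …, 18+2, 27+0) = 27
r[10] = max(2+27, 6+24, 9+21, …, 27+2, 21+0) = 30
r[11] = max(2+30, 6+27, 9+24, …, 21+2, 19+0) = 33
r[12] = max(2+33, 6+30, 9+27, …, 19+2, 29+0) = 36
r[13] = max(2+36, 6+33, 9+30, …, 29+2, 31+0) = 39
Maximum revenue is $39.
Now minimize piece count subject to staying optimal: for each k, pieces[k] = 1 + min over i with p[i]+r[k−i]=r[k] of pieces[k−i].
pieces[10] = 4
pieces[11] = 2
pieces[12] = 2
pieces[13] = 3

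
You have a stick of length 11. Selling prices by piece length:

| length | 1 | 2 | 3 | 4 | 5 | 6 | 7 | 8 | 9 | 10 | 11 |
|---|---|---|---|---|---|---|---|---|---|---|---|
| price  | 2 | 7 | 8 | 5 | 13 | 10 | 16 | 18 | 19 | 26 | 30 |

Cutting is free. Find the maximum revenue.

Consider every possible first cut. r[k] is the best of p[i]+r[k−i] over all sellable i≤k.
r[1] = 2
r[2] = max(2+2, 7+0) = 7
r[3] = max(2+7, 7+2, 8+0) = 9
r[4] = max(2+9, 7+7, 8+2, 5+0) = 14
r[5] = max(2+14, 7+9, 8+7, 5+2, 13+0) = 16
r[6] = max(2+16, 7+14, 8+9, 5+7, 13+2, 10+0) = 21
r[7] = max(2+21, 7+16, 8+14, …, 10+2, 16+0) = 23
r[8] = max(2+23, 7+21, 8+16, …, 16+2, 18+0) = 28
r[9] = max(2+28, 7+23, 8+21, …, 18+2, 19+0) = 30
r[10] = max(2+30, 7+28, 8+23, …, 19+2, 26+0) = 35
r[11] = max(2+35, 7+30, 8+28, …, 26+2, 30+0) = 37
One optimal cutting: 2 + 2 + 2 + 2 + 2 + 1 → $7 + $7 + $7 + $7 + $7 + $2 = $37.

37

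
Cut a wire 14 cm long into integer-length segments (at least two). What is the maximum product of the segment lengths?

162

Define f[k] = max over 1≤i<k of i · max(k−i, f[k−i]); the inner max lets the remainder stay uncut if that's better.
Small cases: f[2]=1, f[3]=2, f[4]=4, f[5]=6, f[6]=9, f[7]=12.
f[8] = max(1×12, 2×9, 3×6, …, 6×2, 7×1) = 18
f[9] = max(1×18, 2×12, 3×9, …, 7×2, 8×1) = 27
f[10] = max(1×27, 2×18, 3×12, …, 8×2, 9×1) = 36
f[11] = max(1×36, 2×27, 3×18, …, 9×2, 10×1) = 54
f[12] = max(1×54, 2×36, 3×27, …, 10×2, 11×1) = 81
f[13] = max(1×81, 2×54, 3×36, …, 11×2, 12×1) = 108
f[14] = max(1×108, 2×81, 3×54, …, 12×2, 13×1) = 162
One optimal split: 3 + 3 + 3 + 3 + 2; product 3×3×3×3×2 = 162.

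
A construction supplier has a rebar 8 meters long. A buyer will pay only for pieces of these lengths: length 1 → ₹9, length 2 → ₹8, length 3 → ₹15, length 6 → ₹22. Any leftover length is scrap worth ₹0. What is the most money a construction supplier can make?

Build r[k] bottom-up: r[k] = max over allowed piece i of (p[i] + r[k−i]).
r[1] = 9
r[2] = 18  (first piece 1, then r[1]=9)
r[3] = 27  (first piece 1, then r[2]=18)
r[4] = 36  (first piece 1, then r[3]=27)
r[5] = 45  (first piece 1, then r[4]=36)
r[6] = 54  (first piece 1, then r[5]=45)
r[7] = 63  (first piece 1, then r[6]=54)
r[8] = 72  (first piece 1, then r[7]=63)
One optimal cutting: 1 + 1 + 1 + 1 + 1 + 1 + 1 + 1 → ₹72.

72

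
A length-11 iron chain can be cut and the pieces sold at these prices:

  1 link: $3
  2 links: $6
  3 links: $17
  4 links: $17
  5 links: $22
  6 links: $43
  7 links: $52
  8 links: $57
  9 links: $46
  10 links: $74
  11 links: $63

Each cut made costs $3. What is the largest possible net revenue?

74

Consider every possible first cut. r[k] is the best of p[i]+r[k−i] over all sellable i≤k, charging 3 whenever i<k.
r[1] = 3
r[2] = 6
r[3] = 17
r[4] = 17  (first piece 1, then r[3]=17)
r[5] = 22
r[6] = 43
r[7] = 52
r[8] = 57
r[9] = 57  (first piece 1, then r[8]=57)
r[10] = 74
r[11] = 74  (first piece 1, then r[10]=74)
One optimal plan: pieces 10 + 1 (1 cut) → $77 − $3 = $74.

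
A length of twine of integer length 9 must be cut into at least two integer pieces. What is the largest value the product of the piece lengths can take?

27

Fill g[k] for k=2..9: at each k try every first piece i and multiply by the better of (k−i) uncut or g[k−i].
g[2] = 1×max(1,0) = 1×1 = 1
g[3] = 1×max(2,1) = 1×2 = 2
g[4] = 2×max(2,1) = 2×2 = 4
g[5] = 2×max(3,2) = 2×3 = 6
g[6] = 3×max(3,2) = 3×3 = 9
g[7] = 2×max(5,6) = 2×6 = 12
g[8] = 2×max(6,9) = 2×9 = 18
g[9] = 3×max(6,9) = 3×9 = 27
One optimal split: 3 + 3 + 3; product 3×3×3 = 27.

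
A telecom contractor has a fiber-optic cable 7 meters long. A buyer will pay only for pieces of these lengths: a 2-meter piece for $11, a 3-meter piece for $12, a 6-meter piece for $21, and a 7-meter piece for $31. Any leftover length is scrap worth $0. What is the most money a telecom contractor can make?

Build f[k] bottom-up: f[k] = max over allowed piece i of (p[i] + f[k−i]).
f[1] = 0
f[2] = 11
f[3] = 12
f[4] = 22  (first piece 2, then f[2]=11)
f[5] = 23  (first piece 2, then f[3]=12)
f[6] = 33  (first piece 2, then f[4]=22)
f[7] = 34  (first piece 2, then f[5]=23)
One optimal cutting: 3 + 2 + 2 → $34.

34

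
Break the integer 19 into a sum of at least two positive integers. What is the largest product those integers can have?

Fill P[k] for k=2..19: at each k try every first piece i and multiply by the better of (k−i) uncut or P[k−i].
P[2] = 1*max(1,0) = 1*1 = 1
P[3] = max(1*2, 2*1) = 2
P[4] = max(1*3, 2*2, 3*1) = 4
P[5] = max(1*4, 2*3, 3*2, 4*1) = 6
P[6] = max(1*6, 2*4, 3*3, 4*2, 5*1) = 9
P[7] = max(1*9, 2*6, 3*4, 4*3, 5*2, 6*1) = 12
P[8] = max(1*12, 2*9, 3*6, …, 6*2, 7*1) = 18
P[9] = max(1*18, 2*12, 3*9, …, 7*2, 8*1) = 27
P[10] = max(1*27, 2*18, 3*12, …, 8*2, 9*1) = 36
P[11] = max(1*36, 2*27, 3*18, …, 9*2, 10*1) = 54
P[12] = max(1*54, 2*36, 3*27, …, 10*2, 11*1) = 81
P[13] = max(1*81, 2*54, 3*36, …, 11*2, 12*1) = 108
P[14] = max(1*108, 2*81, 3*54, …, 12*2, 13*1) = 162
P[15] = max(1*162, 2*108, 3*81, …, 13*2, 14*1) = 243
P[16] = max(1*243, 2*162, 3*108, …, 14*2, 15*1) = 324
P[17] = max(1*324, 2*243, 3*162, …, 15*2, 16*1) = 486
P[18] = max(1*486, 2*324, 3*243, …, 16*2, 17*1) = 729
P[19] = max(1*729, 2*486, 3*324, …, 17*2, 18*1) = 972
One optimal split: 3 + 3 + 3 + 3 + 3 + 2 + 2; product 3*3*3*3*3*2*2 = 972.

972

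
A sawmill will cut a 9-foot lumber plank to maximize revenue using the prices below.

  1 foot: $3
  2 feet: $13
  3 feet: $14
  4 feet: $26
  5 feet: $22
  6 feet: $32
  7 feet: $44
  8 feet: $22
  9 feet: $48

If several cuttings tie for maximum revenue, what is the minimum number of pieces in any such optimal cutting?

Build r[k] bottom-up: r[k] = max over allowed piece i of (p[i] + r[k−i]).
r[1] = 3
r[2] = max(3+3, 13+0) = 13
r[3] = max(3+13, 13+3, 14+0) = 16
r[4] = max(3+16, 13+13, 14+3, 26+0) = 26
r[5] = max(3+26, 13+16, 14+13, 26+3, 22+0) = 29
r[6] = max(3+29, 13+26, 14+16, 26+13, 22+3, 32+0) = 39
r[7] = max(3+39, 13+29, 14+26, …, 32+3, 44+0) = 44
r[8] = max(3+44, 13+39, 14+29, …, 44+3, 22+0) = 52
r[9] = max(3+52, 13+44, 14+39, …, 22+3, 48+0) = 57
Maximum revenue is $57.
Now minimize piece count subject to staying optimal: for each k, pieces[k] = 1 + min over i with p[i]+r[k−i]=r[k] of pieces[k−i].
pieces[6] = 2
pieces[7] = 1
pieces[8] = 2
pieces[9] = 2

2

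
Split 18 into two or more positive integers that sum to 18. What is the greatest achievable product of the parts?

729

Fill f[k] for k=2..18: at each k try every first piece i and multiply by the better of (k−i) uncut or f[k−i].
Small cases: f[2]=1, f[3]=2, f[4]=4, f[5]=6, f[6]=9, f[7]=12, f[8]=18, f[9]=27, f[10]=36, f[11]=54, f[12]=81.
f[13] = 2·max(11,54) = 2·54 = 108
f[14] = 2·max(12,81) = 2·81 = 162
f[15] = 3·max(12,81) = 3·81 = 243
f[16] = 2·max(14,162) = 2·162 = 324
f[17] = 2·max(15,243) = 2·243 = 486
f[18] = 3·max(15,243) = 3·243 = 729
One optimal split: 3 + 3 + 3 + 3 + 3 + 3; product 3·3·3·3·3·3 = 729.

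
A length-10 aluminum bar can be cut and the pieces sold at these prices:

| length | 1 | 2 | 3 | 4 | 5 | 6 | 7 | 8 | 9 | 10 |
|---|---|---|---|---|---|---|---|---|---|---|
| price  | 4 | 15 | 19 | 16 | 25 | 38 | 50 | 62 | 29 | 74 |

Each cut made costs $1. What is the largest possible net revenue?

76

Consider every possible first cut. r[k] is the best of p[i]+r[k−i] over all sellable i≤k, charging 1 whenever i<k.
r[1] = 4
r[2] = 15
r[3] = 19
r[4] = 29  (first piece 2, then r[2]=15)
r[5] = 33  (first piece 2, then r[3]=19)
r[6] = 43  (first piece 2, then r[4]=29)
r[7] = 50
r[8] = 62
r[9] = 65  (first piece 1, then r[8]=62)
r[10] = 76  (first piece 2, then r[8]=62)
One optimal plan: pieces 8 + 2 (1 cut) → $77 − $1 = $76.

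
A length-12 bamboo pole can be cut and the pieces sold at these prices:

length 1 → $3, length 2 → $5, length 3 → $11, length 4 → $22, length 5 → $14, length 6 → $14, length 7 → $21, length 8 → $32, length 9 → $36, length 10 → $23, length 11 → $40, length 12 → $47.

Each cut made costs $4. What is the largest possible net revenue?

58

Consider every possible first cut. r[k] is the best of p[i]+r[k−i] over all sellable i≤k, charging 4 whenever i<k.
r[1] = 3
r[2] = 5
r[3] = 11
r[4] = 22
r[5] = 21  (first piece 1, then r[4]=22)
r[6] = 23  (first piece 2, then r[4]=22)
r[7] = 29  (first piece 3, then r[4]=22)
r[8] = 40  (first piece 4, then r[4]=22)
r[9] = 39  (first piece 1, then r[8]=40)
r[10] = 41  (first piece 2, then r[8]=40)
r[11] = 47  (first piece 3, then r[8]=40)
r[12] = 58  (first piece 4, then r[8]=40)
One optimal plan: pieces 4 + 4 + 4 (2 cuts) → $66 − $8 = $58.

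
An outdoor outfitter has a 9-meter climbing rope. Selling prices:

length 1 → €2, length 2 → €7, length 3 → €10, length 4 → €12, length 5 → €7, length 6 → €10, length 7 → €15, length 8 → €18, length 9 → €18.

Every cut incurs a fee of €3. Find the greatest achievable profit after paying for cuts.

Build v[k] bottom-up: v[k] = max over allowed piece i of (p[i] + v[k−i]) − 3 per cut.
v[1] = 2
v[2] = max(2+2-3, 7+0) = 7
v[3] = max(2+7-3, 7+2-3, 10+0) = 10
v[4] = max(2+10-3, 7+7-3, 10+2-3, 12+0) = 12
v[5] = max(2+12-3, 7+10-3, 10+7-3, 12+2-3, 7+0) = 14
v[6] = max(2+14-3, 7+12-3, 10+10-3, 12+7-3, 7+2-3, 10+0) = 17
v[7] = max(2+17-3, 7+14-3, 10+12-3, …, 10+2-3, 15+0) = 19
v[8] = max(2+19-3, 7+17-3, 10+14-3, …, 15+2-3, 18+0) = 21
v[9] = max(2+21-3, 7+19-3, 10+17-3, …, 18+2-3, 18+0) = 24
One optimal plan: pieces 3 + 3 + 3 (2 cuts) → €30 − €6 = €24.

24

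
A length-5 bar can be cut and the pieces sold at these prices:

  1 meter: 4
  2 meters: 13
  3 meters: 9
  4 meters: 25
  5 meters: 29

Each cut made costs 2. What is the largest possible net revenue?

Let v[k] be the best obtainable value from length k. For each k, try every first piece i and keep the best of price[i] + v[k−i] minus the 2 cut fee when i<k.
v[1] = 4
v[2] = max(4+4-2, 13+0) = 13
v[3] = max(4+13-2, 13+4-2, 9+0) = 15
v[4] = max(4+15-2, 13+13-2, 9+4-2, 25+0) = 25
v[5] = max(4+25-2, 13+15-2, 9+13-2, 25+4-2, 29+0) = 29
Best is to make no cuts and sell whole for 29.

29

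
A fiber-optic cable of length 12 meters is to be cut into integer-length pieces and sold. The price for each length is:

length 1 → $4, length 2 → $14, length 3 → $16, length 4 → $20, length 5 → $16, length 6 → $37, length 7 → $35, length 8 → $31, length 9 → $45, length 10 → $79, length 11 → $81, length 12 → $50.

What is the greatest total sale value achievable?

Consider every possible first cut. R[k] is the best of p[i]+R[k−i] over all sellable i≤k.
R[1] = 4
R[2] = max(4+4, 14+0) = 14
R[3] = max(4+14, 14+4, 16+0) = 18
R[4] = max(4+18, 14+14, 16+4, 20+0) = 28
R[5] = max(4+28, 14+18, 16+14, 20+4, 16+0) = 32
R[6] = max(4+32, 14+28, 16+18, 20+14, 16+4, 37+0) = 42
R[7] = max(4+42, 14+32, 16+28, …, 37+4, 35+0) = 46
R[8] = max(4+46, 14+42, 16+32, …, 35+4, 31+0) = 56
R[9] = max(4+56, 14+46, 16+42, …, 31+4, 45+0) = 60
R[10] = max(4+60, 14+56, 16+46, …, 45+4, 79+0) = 79
R[11] = max(4+79, 14+60, 16+56, …, 79+4, 81+0) = 83
R[12] = max(4+83, 14+79, 16+60, …, 81+4, 50+0) = 93
One optimal cutting: 10 + 2 → $79 + $14 = $93.

93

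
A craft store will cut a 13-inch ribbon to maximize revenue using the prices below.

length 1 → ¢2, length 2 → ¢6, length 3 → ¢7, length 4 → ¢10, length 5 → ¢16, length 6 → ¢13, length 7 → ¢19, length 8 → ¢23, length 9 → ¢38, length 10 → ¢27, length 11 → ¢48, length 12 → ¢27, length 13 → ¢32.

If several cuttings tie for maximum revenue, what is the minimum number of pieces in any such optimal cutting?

2

Build r[k] bottom-up: r[k] = max over allowed piece i of (p[i] + r[k−i]).
r[1] = 2
r[2] = max(2+2, 6+0) = 6
r[3] = max(2+6, 6+2, 7+0) = 8
r[4] = max(2+8, 6+6, 7+2, 10+0) = 12
r[5] = max(2+12, 6+8, 7+6, 10+2, 16+0) = 16
r[6] = max(2+16, 6+12, 7+8, 10+6, 16+2, 13+0) = 18
r[7] = max(2+18, 6+16, 7+12, …, 13+2, 19+0) = 22
r[8] = max(2+22, 6+18, 7+16, …, 19+2, 23+0) = 24
r[9] = max(2+24, 6+22, 7+18, …, 23+2, 38+0) = 38
r[10] = max(2+38, 6+24, 7+22, …, 38+2, 27+0) = 40
r[11] = max(2+40, 6+38, 7+24, …, 27+2, 48+0) = 48
r[12] = max(2+48, 6+40, 7+38, …, 48+2, 27+0) = 50
r[13] = max(2+50, 6+48, 7+40, …, 27+2, 32+0) = 54
Maximum revenue is ¢54.
Now minimize piece count subject to staying optimal: for each k, pieces[k] = 1 + min over i with p[i]+r[k−i]=r[k] of pieces[k−i].
pieces[10] = 2
pieces[11] = 1
pieces[12] = 2
pieces[13] = 2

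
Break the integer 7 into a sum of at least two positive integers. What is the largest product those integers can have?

12

Fill m[k] for k=2..7: at each k try every first piece i and multiply by the better of (k−i) uncut or m[k−i].
m[2] = 1×max(1,0) = 1×1 = 1
m[3] = max(1×2, 2×1) = 2
m[4] = max(1×3, 2×2, 3×1) = 4
m[5] = max(1×4, 2×3, 3×2, 4×1) = 6
m[6] = max(1×6, 2×4, 3×3, 4×2, 5×1) = 9
m[7] = max(1×9, 2×6, 3×4, 4×3, 5×2, 6×1) = 12
One optimal split: 3 + 2 + 2; product 3×2×2 = 12.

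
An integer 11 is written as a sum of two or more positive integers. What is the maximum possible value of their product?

54

Fill m[k] for k=2..11: at each k try every first piece i and multiply by the better of (k−i) uncut or m[k−i].
m[2] = 1*max(1,0) = 1*1 = 1
m[3] = max(1*2, 2*1) = 2
m[4] = max(1*3, 2*2, 3*1) = 4
m[5] = max(1*4, 2*3, 3*2, 4*1) = 6
m[6] = max(1*6, 2*4, 3*3, 4*2, 5*1) = 9
m[7] = max(1*9, 2*6, 3*4, 4*3, 5*2, 6*1) = 12
m[8] = max(1*12, 2*9, 3*6, …, 6*2, 7*1) = 18
m[9] = max(1*18, 2*12, 3*9, …, 7*2, 8*1) = 27
m[10] = max(1*27, 2*18, 3*12, …, 8*2, 9*1) = 36
m[11] = max(1*36, 2*27, 3*18, …, 9*2, 10*1) = 54
One optimal split: 3 + 3 + 3 + 2; product 3*3*3*2 = 54.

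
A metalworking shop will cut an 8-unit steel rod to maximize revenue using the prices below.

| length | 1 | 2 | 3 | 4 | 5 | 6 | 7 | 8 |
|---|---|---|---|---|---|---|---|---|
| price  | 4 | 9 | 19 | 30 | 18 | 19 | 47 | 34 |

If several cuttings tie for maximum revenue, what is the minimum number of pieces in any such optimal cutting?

2

Consider every possible first cut. r[k] is the best of p[i]+r[k−i] over all sellable i≤k.
r[1] = 4
r[2] = max(4+4, 9+0) = 9
r[3] = max(4+9, 9+4, 19+0) = 19
r[4] = max(4+19, 9+9, 19+4, 30+0) = 30
r[5] = max(4+30, 9+19, 19+9, 30+4, 18+0) = 34
r[6] = max(4+34, 9+30, 19+19, 30+9, 18+4, 19+0) = 39
r[7] = max(4+39, 9+34, 19+30, …, 19+4, 47+0) = 49
r[8] = max(4+49, 9+39, 19+34, …, 47+4, 34+0) = 60
Maximum revenue is $60.
Now minimize piece count subject to staying optimal: for each k, pieces[k] = 1 + min over i with p[i]+r[k−i]=r[k] of pieces[k−i].
pieces[5] = 2
pieces[6] = 2
pieces[7] = 2
pieces[8] = 2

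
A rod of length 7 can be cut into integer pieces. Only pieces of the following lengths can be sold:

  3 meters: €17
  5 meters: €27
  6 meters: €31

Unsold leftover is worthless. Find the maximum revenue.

Build best[k] bottom-up: best[k] = max over allowed piece i of (p[i] + best[k−i]).
best[1] = 0
best[2] = 0
best[3] = 17
best[4] = 17
best[5] = 27
best[6] = 34  (first piece 3, then best[3]=17)
best[7] = 34
One optimal cutting: pieces 3 + 3 with 1 meter of scrap → €34.

34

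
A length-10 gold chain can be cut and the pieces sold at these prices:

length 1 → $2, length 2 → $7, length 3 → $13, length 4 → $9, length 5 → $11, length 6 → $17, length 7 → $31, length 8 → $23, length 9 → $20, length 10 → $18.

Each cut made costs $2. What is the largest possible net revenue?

Build r[k] bottom-up: r[k] = max over allowed piece i of (p[i] + r[k−i]) − 2 per cut.
r[1] = 2
r[2] = max(2+2-2, 7+0) = 7
r[3] = max(2+7-2, 7+2-2, 13+0) = 13
r[4] = max(2+13-2, 7+7-2, 13+2-2, 9+0) = 13
r[5] = max(2+13-2, 7+13-2, 13+7-2, 9+2-2, 11+0) = 18
r[6] = max(2+18-2, 7+13-2, 13+13-2, 9+7-2, 11+2-2, 17+0) = 24
r[7] = max(2+24-2, 7+18-2, 13+13-2, …, 17+2-2, 31+0) = 31
r[8] = max(2+31-2, 7+24-2, 13+18-2, …, 31+2-2, 23+0) = 31
r[9] = max(2+31-2, 7+31-2, 13+24-2, …, 23+2-2, 20+0) = 36
r[10] = max(2+36-2, 7+31-2, 13+31-2, …, 20+2-2, 18+0) = 42
One optimal plan: pieces 7 + 3 (1 cut) → $44 − $2 = $42.

42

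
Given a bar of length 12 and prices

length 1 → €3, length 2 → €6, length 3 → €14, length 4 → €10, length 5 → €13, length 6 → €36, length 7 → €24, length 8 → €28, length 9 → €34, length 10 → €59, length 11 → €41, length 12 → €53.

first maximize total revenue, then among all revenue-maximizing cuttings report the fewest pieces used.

2

Build r[k] bottom-up: r[k] = max over allowed piece i of (p[i] + r[k−i]).
r[1] = 3
r[2] = max(3+3, 6+0) = 6
r[3] = max(3+6, 6+3, 14+0) = 14
r[4] = max(3+14, 6+6, 14+3, 10+0) = 17
r[5] = max(3+17, 6+14, 14+6, 10+3, 13+0) = 20
r[6] = max(3+20, 6+17, 14+14, 10+6, 13+3, 36+0) = 36
r[7] = max(3+36, 6+20, 14+17, …, 36+3, 24+0) = 39
r[8] = max(3+39, 6+36, 14+20, …, 24+3, 28+0) = 42
r[9] = max(3+42, 6+39, 14+36, …, 28+3, 34+0) = 50
r[10] = max(3+50, 6+42, 14+39, …, 34+3, 59+0) = 59
r[11] = max(3+59, 6+50, 14+42, …, 59+3, 41+0) = 62
r[12] = max(3+62, 6+59, 14+50, …, 41+3, 53+0) = 72
Maximum revenue is €72.
Now minimize piece count subject to staying optimal: for each k, pieces[k] = 1 + min over i with p[i]+r[k−i]=r[k] of pieces[k−i].
pieces[9] = 2
pieces[10] = 1
pieces[11] = 2
pieces[12] = 2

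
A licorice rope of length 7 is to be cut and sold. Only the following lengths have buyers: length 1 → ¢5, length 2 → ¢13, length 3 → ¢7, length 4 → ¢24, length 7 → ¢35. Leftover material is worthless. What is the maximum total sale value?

44

Build r[k] bottom-up: r[k] = max over allowed piece i of (p[i] + r[k−i]).
r[1] = 5
r[2] = max(5+5, 13+0) = 13
r[3] = max(5+13, 13+5, 7+0) = 18
r[4] = max(5+18, 13+13, 7+5, 24+0) = 26
r[5] = max(5+26, 13+18, 7+13, 24+5) = 31
r[6] = max(5+31, 13+26, 7+18, 24+13) = 39
r[7] = max(5+39, 13+31, 7+26, 24+18, 35+0) = 44
One optimal cutting: 2 + 2 + 2 + 1 → ¢44.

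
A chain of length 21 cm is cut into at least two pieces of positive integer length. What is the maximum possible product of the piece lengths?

2187

Define m[k] = max over 1≤i<k of i · max(k−i, m[k−i]); the inner max lets the remainder stay uncut if that's better.
m[2] = 1*max(1,0) = 1*1 = 1
m[3] = 1*max(2,1) = 1*2 = 2
m[4] = 2*max(2,1) = 2*2 = 4
m[5] = 2*max(3,2) = 2*3 = 6
m[6] = 3*max(3,2) = 3*3 = 9
m[7] = 2*max(5,6) = 2*6 = 12
m[8] = 2*max(6,9) = 2*9 = 18
m[9] = 3*max(6,9) = 3*9 = 27
m[10] = 2*max(8,18) = 2*18 = 36
m[11] = 2*max(9,27) = 2*27 = 54
m[12] = 3*max(9,27) = 3*27 = 81
m[13] = 2*max(11,54) = 2*54 = 108
m[14] = 2*max(12,81) = 2*81 = 162
m[15] = 3*max(12,81) = 3*81 = 243
m[16] = 2*max(14,162) = 2*162 = 324
m[17] = 2*max(15,243) = 2*243 = 486
m[18] = 3*max(15,243) = 3*243 = 729
m[19] = 2*max(17,486) = 2*486 = 972
m[20] = 2*max(18,729) = 2*729 = 1458
m[21] = 3*max(18,729) = 3*729 = 2187
One optimal split: 3 + 3 + 3 + 3 + 3 + 3 + 3; product 3*3*3*3*3*3*3 = 2187.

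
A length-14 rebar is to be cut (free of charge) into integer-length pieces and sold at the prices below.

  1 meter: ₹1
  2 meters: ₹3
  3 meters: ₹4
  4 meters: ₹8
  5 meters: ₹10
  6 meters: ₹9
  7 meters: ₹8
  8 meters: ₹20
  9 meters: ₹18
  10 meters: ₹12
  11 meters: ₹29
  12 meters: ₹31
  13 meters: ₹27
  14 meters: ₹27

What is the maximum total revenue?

34

Consider every possible first cut. best[k] is the best of p[i]+best[k−i] over all sellable i≤k.
best[1] = 1
best[2] = max(1+1, 3+0) = 3
best[3] = max(1+3, 3+1, 4+0) = 4
best[4] = max(1+4, 3+3, 4+1, 8+0) = 8
best[5] = max(1+8, 3+4, 4+3, 8+1, 10+0) = 10
best[6] = max(1+10, 3+8, 4+4, 8+3, 10+1, 9+0) = 11
best[7] = max(1+11, 3+10, 4+8, …, 9+1, 8+0) = 13
best[8] = max(1+13, 3+11, 4+10, …, 8+1, 20+0) = 20
best[9] = max(1+20, 3+13, 4+11, …, 20+1, 18+0) = 21
best[10] = max(1+21, 3+20, 4+13, …, 18+1, 12+0) = 23
best[11] = max(1+23, 3+21, 4+20, …, 12+1, 29+0) = 29
best[12] = max(1+29, 3+23, 4+21, …, 29+1, 31+0) = 31
best[13] = max(1+31, 3+29, 4+23, …, 31+1, 27+0) = 32
best[14] = max(1+32, 3+31, 4+29, …, 27+1, 27+0) = 34
One optimal cutting: 12 + 2 → ₹31 + ₹3 = ₹34.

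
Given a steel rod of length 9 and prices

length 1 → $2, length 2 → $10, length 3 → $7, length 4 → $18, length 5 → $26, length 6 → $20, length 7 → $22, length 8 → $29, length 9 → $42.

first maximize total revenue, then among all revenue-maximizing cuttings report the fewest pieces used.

3

Let r[k] be the best obtainable value from length k. For each k, try every first piece i and keep the best of price[i] + r[k−i].
r[1] = 2
r[2] = max(2+2, 10+0) = 10
r[3] = max(2+10, 10+2, 7+0) = 12
r[4] = max(2+12, 10+10, 7+2, 18+0) = 20
r[5] = max(2+20, 10+12, 7+10, 18+2, 26+0) = 26
r[6] = max(2+26, 10+20, 7+12, 18+10, 26+2, 20+0) = 30
r[7] = max(2+30, 10+26, 7+20, …, 20+2, 22+0) = 36
r[8] = max(2+36, 10+30, 7+26, …, 22+2, 29+0) = 40
r[9] = max(2+40, 10+36, 7+30, …, 29+2, 42+0) = 46
Maximum revenue is $46.
Now minimize piece count subject to staying optimal: for each k, pieces[k] = 1 + min over i with p[i]+r[k−i]=r[k] of pieces[k−i].
pieces[6] = 3
pieces[7] = 2
pieces[8] = 4
pieces[9] = 3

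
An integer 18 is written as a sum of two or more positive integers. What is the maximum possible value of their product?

729

Define m[k] = max over 1≤i<k of i · max(k−i, m[k−i]); the inner max lets the remainder stay uncut if that's better.
Small cases: m[2]=1, m[3]=2, m[4]=4, m[5]=6, m[6]=9, m[7]=12, m[8]=18, m[9]=27, m[10]=36.
m[11] = 2*max(9,27) = 2*27 = 54
m[12] = 3*max(9,27) = 3*27 = 81
m[13] = 2*max(11,54) = 2*54 = 108
m[14] = 2*max(12,81) = 2*81 = 162
m[15] = 3*max(12,81) = 3*81 = 243
m[16] = 2*max(14,162) = 2*162 = 324
m[17] = 2*max(15,243) = 2*243 = 486
m[18] = 3*max(15,243) = 3*243 = 729
One optimal split: 3 + 3 + 3 + 3 + 3 + 3; product 3*3*3*3*3*3 = 729.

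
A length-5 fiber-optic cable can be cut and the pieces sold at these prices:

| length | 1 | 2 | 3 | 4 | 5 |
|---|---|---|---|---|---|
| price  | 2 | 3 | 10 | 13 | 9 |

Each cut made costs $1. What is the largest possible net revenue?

Let net[k] be the best obtainable value from length k. For each k, try every first piece i and keep the best of price[i] + net[k−i] minus the 1 cut fee when i<k.
net[1] = 2
net[2] = max(2+2-1, 3+0) = 3
net[3] = max(2+3-1, 3+2-1, 10+0) = 10
net[4] = max(2+10-1, 3+3-1, 10+2-1, 13+0) = 13
net[5] = max(2+13-1, 3+10-1, 10+3-1, 13+2-1, 9+0) = 14
One optimal plan: pieces 4 + 1 (1 cut) → $15 − $1 = $14.

14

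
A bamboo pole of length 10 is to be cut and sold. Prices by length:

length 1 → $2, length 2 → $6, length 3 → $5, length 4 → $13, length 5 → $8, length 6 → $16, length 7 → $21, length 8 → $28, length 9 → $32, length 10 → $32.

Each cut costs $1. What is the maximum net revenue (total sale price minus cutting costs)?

33

Let r[k] be the best obtainable value from length k. For each k, try every first piece i and keep the best of price[i] + r[k−i] minus the 1 cut fee when i<k.
r[1] = 2
r[2] = 6
r[3] = 7  (first piece 1, then r[2]=6)
r[4] = 13
r[5] = 14  (first piece 1, then r[4]=13)
r[6] = 18  (first piece 2, then r[4]=13)
r[7] = 21
r[8] = 28
r[9] = 32
r[10] = 33  (first piece 1, then r[9]=32)
One optimal plan: pieces 9 + 1 (1 cut) → $34 − $1 = $33.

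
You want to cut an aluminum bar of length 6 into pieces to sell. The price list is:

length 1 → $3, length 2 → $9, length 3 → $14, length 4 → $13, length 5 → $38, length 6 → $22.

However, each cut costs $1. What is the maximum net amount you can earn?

40

Consider every possible first cut. net[k] is the best of p[i]+net[k−i] over all sellable i≤k, charging 1 whenever i<k.
net[1] = 3
net[2] = 9
net[3] = 14
net[4] = 17  (first piece 2, then net[2]=9)
net[5] = 38
net[6] = 40  (first piece 1, then net[5]=38)
One optimal plan: pieces 5 + 1 (1 cut) → $41 − $1 = $40.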